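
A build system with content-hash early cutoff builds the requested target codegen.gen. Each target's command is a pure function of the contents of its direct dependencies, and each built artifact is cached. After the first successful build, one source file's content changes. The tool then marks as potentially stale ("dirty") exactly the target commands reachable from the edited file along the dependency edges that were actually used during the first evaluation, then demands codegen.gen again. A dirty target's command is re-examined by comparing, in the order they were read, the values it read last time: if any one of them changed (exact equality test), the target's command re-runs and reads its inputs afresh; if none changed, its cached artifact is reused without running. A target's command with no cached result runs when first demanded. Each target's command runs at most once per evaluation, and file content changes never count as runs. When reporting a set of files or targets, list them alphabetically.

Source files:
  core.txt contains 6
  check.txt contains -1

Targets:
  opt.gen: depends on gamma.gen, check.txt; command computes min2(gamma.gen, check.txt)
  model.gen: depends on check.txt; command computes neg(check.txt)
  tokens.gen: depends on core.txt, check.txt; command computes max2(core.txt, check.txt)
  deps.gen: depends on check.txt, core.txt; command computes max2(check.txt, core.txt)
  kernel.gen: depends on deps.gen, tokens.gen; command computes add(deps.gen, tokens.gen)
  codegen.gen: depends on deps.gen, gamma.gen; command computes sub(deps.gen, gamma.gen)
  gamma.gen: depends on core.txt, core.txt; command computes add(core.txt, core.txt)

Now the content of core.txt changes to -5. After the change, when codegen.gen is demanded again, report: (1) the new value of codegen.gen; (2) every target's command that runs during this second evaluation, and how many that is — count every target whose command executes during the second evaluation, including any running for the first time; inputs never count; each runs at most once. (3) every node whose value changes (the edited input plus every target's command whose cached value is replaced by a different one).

New value of codegen.gen: 9.
Target commands that run: codegen.gen, deps.gen, gamma.gen — 3 in total.
Values that change: codegen.gen, core.txt, deps.gen, gamma.gen.

First evaluation (everything demanded from the output):
  deps.gen = max2(-1, 6) = 6
  gamma.gen = add(6, 6) = 12
  codegen.gen = sub(6, 12) = -6

Propagation after the edit:
  deps.gen: runs — core.txt 6->-5; result -1.
  gamma.gen: runs — core.txt 6->-5; core.txt 6->-5; result -10.
  codegen.gen: runs — deps.gen 6->-1; gamma.gen 12->-10; result 9.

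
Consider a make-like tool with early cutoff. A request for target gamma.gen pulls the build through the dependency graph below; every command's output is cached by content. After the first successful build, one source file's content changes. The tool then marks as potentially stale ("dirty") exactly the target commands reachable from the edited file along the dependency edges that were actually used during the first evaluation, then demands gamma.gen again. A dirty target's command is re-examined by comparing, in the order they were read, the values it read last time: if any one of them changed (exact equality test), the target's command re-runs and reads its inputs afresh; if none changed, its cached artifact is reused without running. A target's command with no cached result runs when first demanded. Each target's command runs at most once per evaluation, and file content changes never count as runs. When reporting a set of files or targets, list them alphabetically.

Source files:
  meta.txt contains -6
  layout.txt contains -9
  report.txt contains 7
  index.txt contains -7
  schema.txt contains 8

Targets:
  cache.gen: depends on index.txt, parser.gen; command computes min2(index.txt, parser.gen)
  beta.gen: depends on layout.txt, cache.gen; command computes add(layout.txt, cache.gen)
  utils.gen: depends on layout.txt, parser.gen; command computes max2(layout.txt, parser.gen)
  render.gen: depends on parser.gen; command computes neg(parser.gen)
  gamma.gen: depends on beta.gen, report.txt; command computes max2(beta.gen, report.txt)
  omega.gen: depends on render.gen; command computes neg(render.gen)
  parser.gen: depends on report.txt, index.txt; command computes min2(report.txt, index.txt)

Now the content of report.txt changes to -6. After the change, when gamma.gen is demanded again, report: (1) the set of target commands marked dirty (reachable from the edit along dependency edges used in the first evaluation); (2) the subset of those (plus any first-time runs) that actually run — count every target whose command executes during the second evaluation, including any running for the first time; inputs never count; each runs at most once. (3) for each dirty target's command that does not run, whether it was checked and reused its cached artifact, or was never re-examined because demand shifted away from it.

The edit dirties: beta.gen, cache.gen, gamma.gen, parser.gen.
2 target commands run: gamma.gen, parser.gen.
Cache hits after checking: beta.gen, cache.gen.
Note where the cutoff bites: cache.gen is checked, finds nothing changed, and keeps its cache.

First demand of the output computes:
  parser.gen = min2(7, -7) = -7
  cache.gen = min2(-7, -7) = -7
  beta.gen = add(-9, -7) = -16
  gamma.gen = max2(-16, 7) = 7

After the edit, cleaning proceeds:
  parser.gen: a read changed (report.txt 7->-6) — executes, giving -7 — identical to its old value.
  cache.gen: dirty, but its reads are unchanged (index.txt unchanged, parser.gen unchanged); cached -7 stands.
  beta.gen: dirty, but its reads are unchanged (layout.txt unchanged, cache.gen unchanged); cached -16 stands.
  gamma.gen: a read changed (report.txt 7->-6) — executes, giving -6.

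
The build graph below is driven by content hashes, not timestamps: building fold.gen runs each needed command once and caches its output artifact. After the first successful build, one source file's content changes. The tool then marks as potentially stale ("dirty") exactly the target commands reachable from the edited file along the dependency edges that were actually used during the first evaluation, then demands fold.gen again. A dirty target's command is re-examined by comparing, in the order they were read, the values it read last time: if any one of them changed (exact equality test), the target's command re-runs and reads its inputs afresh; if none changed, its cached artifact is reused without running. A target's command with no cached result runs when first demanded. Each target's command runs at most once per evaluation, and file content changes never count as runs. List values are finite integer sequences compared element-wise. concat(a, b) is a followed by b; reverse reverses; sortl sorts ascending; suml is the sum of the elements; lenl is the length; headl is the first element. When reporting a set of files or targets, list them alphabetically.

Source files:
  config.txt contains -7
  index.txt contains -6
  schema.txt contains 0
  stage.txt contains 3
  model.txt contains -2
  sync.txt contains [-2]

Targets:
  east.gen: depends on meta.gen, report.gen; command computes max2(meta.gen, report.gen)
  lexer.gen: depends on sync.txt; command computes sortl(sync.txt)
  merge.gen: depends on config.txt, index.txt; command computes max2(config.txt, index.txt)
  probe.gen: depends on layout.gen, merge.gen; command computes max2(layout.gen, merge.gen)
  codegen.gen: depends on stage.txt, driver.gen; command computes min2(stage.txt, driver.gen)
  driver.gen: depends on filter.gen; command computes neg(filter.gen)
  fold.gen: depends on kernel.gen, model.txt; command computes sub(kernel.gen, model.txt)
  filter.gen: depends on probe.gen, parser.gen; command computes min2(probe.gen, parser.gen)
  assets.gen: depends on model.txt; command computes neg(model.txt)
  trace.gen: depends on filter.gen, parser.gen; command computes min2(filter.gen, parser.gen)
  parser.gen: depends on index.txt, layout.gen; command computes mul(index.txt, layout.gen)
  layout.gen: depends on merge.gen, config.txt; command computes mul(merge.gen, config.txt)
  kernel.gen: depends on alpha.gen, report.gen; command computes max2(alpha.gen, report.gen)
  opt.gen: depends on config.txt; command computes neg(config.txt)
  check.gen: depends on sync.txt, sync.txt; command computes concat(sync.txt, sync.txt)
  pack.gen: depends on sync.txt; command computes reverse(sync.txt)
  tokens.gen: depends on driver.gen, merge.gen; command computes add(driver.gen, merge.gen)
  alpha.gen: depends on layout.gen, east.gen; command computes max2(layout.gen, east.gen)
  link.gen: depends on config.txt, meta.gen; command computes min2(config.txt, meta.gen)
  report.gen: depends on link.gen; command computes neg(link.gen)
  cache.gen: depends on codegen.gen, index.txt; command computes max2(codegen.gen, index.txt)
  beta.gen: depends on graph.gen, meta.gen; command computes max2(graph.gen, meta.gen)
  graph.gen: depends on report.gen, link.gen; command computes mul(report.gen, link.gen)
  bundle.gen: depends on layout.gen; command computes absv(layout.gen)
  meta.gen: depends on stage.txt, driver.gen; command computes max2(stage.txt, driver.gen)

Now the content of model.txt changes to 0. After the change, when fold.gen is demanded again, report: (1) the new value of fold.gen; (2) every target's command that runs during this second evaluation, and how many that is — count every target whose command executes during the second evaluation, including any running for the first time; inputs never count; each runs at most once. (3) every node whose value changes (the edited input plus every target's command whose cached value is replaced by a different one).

Initial pass — values computed on the first demand:
  merge.gen = max2(-7, -6) = -6
  layout.gen = mul(-6, -7) = 42
  parser.gen = mul(-6, 42) = -252
  probe.gen = max2(42, -6) = 42
  filter.gen = min2(42, -252) = -252
  driver.gen = neg(-252) = 252
  meta.gen = max2(3, 252) = 252
  link.gen = min2(-7, 252) = -7
  report.gen = neg(-7) = 7
  east.gen = max2(252, 7) = 252
  alpha.gen = max2(42, 252) = 252
  kernel.gen = max2(252, 7) = 252
  fold.gen = sub(252, -2) = 254

Second demand — change propagation:
  fold.gen: re-runs because model.txt -2->0; new result 252.

fold.gen now evaluates to 252.
Run set: fold.gen (1 run).
Changed values: fold.gen, model.txt.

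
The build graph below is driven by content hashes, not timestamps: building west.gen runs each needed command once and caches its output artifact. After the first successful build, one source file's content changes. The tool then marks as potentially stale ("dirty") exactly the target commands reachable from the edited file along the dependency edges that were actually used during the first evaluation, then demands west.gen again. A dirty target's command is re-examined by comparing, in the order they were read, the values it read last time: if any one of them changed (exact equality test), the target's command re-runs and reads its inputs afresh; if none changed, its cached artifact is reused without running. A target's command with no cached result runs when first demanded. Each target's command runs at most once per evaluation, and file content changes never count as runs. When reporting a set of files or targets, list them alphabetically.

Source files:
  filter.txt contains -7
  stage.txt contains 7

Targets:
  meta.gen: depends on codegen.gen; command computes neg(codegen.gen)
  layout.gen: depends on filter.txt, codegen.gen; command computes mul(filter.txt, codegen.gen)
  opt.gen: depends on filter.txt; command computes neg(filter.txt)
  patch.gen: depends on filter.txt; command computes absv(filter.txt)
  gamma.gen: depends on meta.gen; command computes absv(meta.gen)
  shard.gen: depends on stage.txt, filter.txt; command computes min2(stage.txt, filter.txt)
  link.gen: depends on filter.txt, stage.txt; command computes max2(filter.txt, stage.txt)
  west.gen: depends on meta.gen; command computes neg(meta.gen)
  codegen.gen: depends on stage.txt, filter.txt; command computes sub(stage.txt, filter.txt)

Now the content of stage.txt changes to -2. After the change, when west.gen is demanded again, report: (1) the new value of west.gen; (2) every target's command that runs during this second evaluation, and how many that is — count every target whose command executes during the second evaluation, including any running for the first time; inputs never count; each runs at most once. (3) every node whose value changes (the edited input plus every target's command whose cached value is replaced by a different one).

Initial pass — values computed on the first demand:
  codegen.gen = sub(7, -7) = 14
  meta.gen = neg(14) = -14
  west.gen = neg(-14) = 14

Second demand — change propagation:
  codegen.gen: re-runs because stage.txt 7->-2; new result 5.
  meta.gen: re-runs because codegen.gen 14->5; new result -5.
  west.gen: re-runs because meta.gen -14->-5; new result 5.

west.gen now evaluates to 5.
Run set: codegen.gen, meta.gen, west.gen (3 run).
Changed values: codegen.gen, meta.gen, stage.txt, west.gen.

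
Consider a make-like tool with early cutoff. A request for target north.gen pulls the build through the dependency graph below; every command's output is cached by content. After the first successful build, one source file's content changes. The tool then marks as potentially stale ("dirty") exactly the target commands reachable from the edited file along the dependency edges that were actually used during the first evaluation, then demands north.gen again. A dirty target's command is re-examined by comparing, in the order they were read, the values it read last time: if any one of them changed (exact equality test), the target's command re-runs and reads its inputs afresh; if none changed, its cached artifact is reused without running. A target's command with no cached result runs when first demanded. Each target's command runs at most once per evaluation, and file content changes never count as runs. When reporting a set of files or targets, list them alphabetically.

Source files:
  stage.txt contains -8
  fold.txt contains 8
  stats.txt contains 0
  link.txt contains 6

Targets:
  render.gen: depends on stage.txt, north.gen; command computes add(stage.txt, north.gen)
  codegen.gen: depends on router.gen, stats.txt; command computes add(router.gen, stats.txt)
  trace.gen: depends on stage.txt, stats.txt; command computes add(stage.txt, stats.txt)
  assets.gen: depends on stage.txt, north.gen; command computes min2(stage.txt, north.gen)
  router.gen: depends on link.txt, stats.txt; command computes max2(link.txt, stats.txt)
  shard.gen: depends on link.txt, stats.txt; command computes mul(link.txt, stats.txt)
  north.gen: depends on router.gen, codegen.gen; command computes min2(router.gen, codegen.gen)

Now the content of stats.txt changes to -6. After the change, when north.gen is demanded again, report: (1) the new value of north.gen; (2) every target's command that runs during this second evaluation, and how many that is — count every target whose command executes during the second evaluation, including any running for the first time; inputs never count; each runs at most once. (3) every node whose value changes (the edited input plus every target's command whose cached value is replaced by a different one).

Demanding north.gen again yields 0.
3 target commands run: codegen.gen, north.gen, router.gen.
The nodes whose values change: codegen.gen, north.gen, stats.txt.

First demand of the output computes:
  router.gen = max2(6, 0) = 6
  codegen.gen = add(6, 0) = 6
  north.gen = min2(6, 6) = 6

After the edit, cleaning proceeds:
  router.gen: a read changed (stats.txt 0->-6) — executes, giving 6 — identical to its old value.
  codegen.gen: a read changed (stats.txt 0->-6) — executes, giving 0.
  north.gen: a read changed (codegen.gen 6->0) — executes, giving 0.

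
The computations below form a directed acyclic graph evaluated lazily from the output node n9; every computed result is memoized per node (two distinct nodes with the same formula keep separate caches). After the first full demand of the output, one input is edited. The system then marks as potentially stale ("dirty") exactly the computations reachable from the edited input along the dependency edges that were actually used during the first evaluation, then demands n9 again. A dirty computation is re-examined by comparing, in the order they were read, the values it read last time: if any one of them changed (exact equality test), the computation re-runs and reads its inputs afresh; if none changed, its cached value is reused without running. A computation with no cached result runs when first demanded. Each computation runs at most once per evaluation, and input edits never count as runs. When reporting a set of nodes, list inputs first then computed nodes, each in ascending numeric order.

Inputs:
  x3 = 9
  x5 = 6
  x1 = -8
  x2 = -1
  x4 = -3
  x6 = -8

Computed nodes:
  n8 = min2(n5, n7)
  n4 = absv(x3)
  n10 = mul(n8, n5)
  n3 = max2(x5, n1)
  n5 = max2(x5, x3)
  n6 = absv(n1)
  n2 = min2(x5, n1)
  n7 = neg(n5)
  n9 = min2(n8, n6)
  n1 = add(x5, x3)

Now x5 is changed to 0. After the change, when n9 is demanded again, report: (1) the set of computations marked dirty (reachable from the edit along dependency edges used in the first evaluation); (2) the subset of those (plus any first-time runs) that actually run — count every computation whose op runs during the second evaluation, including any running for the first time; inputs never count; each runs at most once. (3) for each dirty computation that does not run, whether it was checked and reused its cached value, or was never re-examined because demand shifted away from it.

The edit dirties: n1, n5, n6, n7, n8, n9.
4 computations run: n1, n5, n6, n9.
Cache hits after checking: n7, n8.
Note where the cutoff bites: n7 is checked, finds nothing changed, and keeps its cache.

First demand of the output computes:
  n1 = add(6, 9) = 15
  n5 = max2(6, 9) = 9
  n6 = absv(15) = 15
  n7 = neg(9) = -9
  n8 = min2(9, -9) = -9
  n9 = min2(-9, 15) = -9

After the edit, cleaning proceeds:
  n1: a read changed (x5 6->0) — executes, giving 9.
  n5: a read changed (x5 6->0) — executes, giving 9 — identical to its old value.
  n6: a read changed (n1 15->9) — executes, giving 9.
  n7: dirty, but its reads are unchanged (n5 unchanged); cached -9 stands.
  n8: dirty, but its reads are unchanged (n5 unchanged, n7 unchanged); cached -9 stands.
  n9: a read changed (n6 15->9) — executes, giving -9 — identical to its old value.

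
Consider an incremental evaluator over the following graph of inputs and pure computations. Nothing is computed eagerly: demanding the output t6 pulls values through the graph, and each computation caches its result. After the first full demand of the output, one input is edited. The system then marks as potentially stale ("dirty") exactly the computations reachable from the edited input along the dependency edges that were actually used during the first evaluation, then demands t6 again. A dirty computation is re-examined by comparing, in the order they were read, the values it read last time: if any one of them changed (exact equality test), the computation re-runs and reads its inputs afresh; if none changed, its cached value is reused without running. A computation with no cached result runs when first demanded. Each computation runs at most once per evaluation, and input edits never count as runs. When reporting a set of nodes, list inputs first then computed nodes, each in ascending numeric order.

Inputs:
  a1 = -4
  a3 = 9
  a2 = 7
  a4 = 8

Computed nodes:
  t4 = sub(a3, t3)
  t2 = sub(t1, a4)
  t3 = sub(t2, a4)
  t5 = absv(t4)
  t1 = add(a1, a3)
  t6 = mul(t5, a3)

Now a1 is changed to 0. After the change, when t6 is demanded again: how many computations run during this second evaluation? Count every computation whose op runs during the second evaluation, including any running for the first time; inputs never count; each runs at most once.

Run set: t1, t2, t3, t4, t5, t6 (6 run).

Initial pass — values computed on the first demand:
  t1 = add(-4, 9) = 5
  t2 = sub(5, 8) = -3
  t3 = sub(-3, 8) = -11
  t4 = sub(9, -11) = 20
  t5 = absv(20) = 20
  t6 = mul(20, 9) = 180

Second demand — change propagation:
  t1: re-runs because a1 -4->0; new result 9.
  t2: re-runs because t1 5->9; new result 1.
  t3: re-runs because t2 -3->1; new result -7.
  t4: re-runs because t3 -11->-7; new result 16.
  t5: re-runs because t4 20->16; new result 16.
  t6: re-runs because t5 20->16; new result 144.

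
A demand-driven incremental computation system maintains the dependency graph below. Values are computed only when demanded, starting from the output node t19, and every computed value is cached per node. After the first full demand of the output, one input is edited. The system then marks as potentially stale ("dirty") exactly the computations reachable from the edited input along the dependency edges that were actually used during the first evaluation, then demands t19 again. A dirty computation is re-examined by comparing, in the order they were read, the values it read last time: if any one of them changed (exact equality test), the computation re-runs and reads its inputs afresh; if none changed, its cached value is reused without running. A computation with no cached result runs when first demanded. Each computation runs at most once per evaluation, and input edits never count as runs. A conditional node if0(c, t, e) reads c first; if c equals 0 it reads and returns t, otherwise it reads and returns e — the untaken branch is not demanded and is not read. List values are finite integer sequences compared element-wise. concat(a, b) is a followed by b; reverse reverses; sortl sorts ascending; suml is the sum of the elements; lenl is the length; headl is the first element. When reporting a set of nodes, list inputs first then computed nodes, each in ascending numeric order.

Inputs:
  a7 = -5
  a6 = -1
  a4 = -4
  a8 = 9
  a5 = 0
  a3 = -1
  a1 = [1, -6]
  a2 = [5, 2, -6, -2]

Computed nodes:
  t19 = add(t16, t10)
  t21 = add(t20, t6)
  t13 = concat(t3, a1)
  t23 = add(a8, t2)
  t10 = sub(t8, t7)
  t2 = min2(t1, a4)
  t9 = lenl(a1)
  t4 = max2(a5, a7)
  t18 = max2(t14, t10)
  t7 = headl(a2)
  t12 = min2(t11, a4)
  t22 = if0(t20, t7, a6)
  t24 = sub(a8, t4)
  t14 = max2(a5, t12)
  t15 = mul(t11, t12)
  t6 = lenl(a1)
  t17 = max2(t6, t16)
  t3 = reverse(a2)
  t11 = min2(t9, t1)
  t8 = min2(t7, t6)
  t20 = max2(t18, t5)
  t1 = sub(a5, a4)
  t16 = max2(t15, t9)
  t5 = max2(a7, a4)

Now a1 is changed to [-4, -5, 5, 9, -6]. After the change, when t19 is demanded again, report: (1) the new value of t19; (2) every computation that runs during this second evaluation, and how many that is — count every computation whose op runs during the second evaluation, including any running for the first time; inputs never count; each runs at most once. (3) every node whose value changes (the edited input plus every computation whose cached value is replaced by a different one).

New value of t19: 5.
Computations that run: t6, t8, t9, t10, t11, t12, t15, t16, t19 — 9 in total.
Values that change: a1, t6, t8, t9, t10, t11, t15, t16, t19.

First evaluation (everything demanded from the output):
  t1 = sub(0, -4) = 4
  t6 = lenl([1, -6]) = 2
  t7 = headl([5, 2, -6, -2]) = 5
  t8 = min2(5, 2) = 2
  t9 = lenl([1, -6]) = 2
  t10 = sub(2, 5) = -3
  t11 = min2(2, 4) = 2
  t12 = min2(2, -4) = -4
  t15 = mul(2, -4) = -8
  t16 = max2(-8, 2) = 2
  t19 = add(2, -3) = -1

Propagation after the edit:
  t6: runs — a1 [1, -6]->[-4, -5, 5, 9, -6]; result 5.
  t8: runs — t6 2->5; result 5.
  t9: runs — a1 [1, -6]->[-4, -5, 5, 9, -6]; result 5.
  t10: runs — t8 2->5; result 0.
  t11: runs — t9 2->5; result 4.
  t12: runs — t11 2->4; result -4 (same value as before).
  t15: runs — t11 2->4; result -16.
  t16: runs — t15 -8->-16; t9 2->5; result 5.
  t19: runs — t16 2->5; t10 -3->0; result 5.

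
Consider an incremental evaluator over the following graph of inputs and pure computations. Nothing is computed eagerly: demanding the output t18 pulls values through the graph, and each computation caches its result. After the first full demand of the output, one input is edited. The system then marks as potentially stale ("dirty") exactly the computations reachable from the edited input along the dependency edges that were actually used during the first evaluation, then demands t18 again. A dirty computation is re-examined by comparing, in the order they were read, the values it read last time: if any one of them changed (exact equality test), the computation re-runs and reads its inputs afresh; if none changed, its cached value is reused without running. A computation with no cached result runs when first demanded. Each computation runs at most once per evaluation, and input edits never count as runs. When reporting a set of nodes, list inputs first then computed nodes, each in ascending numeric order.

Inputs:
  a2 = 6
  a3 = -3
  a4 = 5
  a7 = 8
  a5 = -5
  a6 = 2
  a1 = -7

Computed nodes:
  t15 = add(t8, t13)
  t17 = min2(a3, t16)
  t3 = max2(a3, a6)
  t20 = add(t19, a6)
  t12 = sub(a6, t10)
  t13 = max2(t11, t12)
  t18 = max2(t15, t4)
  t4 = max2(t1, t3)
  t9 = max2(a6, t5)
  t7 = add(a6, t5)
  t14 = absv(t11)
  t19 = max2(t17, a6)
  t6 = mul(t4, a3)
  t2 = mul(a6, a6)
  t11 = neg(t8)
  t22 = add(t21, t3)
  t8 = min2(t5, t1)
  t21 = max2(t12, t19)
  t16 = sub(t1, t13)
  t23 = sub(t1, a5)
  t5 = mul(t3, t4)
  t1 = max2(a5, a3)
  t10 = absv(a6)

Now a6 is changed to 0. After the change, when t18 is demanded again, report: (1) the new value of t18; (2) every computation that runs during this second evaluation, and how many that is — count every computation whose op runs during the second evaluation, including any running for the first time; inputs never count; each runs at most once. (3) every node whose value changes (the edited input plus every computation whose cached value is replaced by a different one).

t18 now evaluates to 0.
Run set: t3, t4, t5, t8, t10, t12, t18 (7 run).
Changed values: a6, t3, t4, t5, t10, t18.
The important point: at t11 every value read last time is unchanged, so the dirty flag clears without a run.

Initial pass — values computed on the first demand:
  t1 = max2(-5, -3) = -3
  t3 = max2(-3, 2) = 2
  t4 = max2(-3, 2) = 2
  t5 = mul(2, 2) = 4
  t8 = min2(4, -3) = -3
  t10 = absv(2) = 2
  t11 = neg(-3) = 3
  t12 = sub(2, 2) = 0
  t13 = max2(3, 0) = 3
  t15 = add(-3, 3) = 0
  t18 = max2(0, 2) = 2

Second demand — change propagation:
  t3: re-runs because a6 2->0; new result 0.
  t4: re-runs because t3 2->0; new result 0.
  t5: re-runs because t3 2->0; t4 2->0; new result 0.
  t8: re-runs because t5 4->0; new result -3 (unchanged).
  t10: re-runs because a6 2->0; new result 0.
  t11: re-examined; everything it read last time is the same (t8 unchanged) — cache 3 kept, no run.
  t12: re-runs because a6 2->0; t10 2->0; new result 0 (unchanged).
  t13: re-examined; everything it read last time is the same (t11 unchanged, t12 unchanged) — cache 3 kept, no run.
  t15: re-examined; everything it read last time is the same (t8 unchanged, t13 unchanged) — cache 0 kept, no run.
  t18: re-runs because t4 2->0; new result 0.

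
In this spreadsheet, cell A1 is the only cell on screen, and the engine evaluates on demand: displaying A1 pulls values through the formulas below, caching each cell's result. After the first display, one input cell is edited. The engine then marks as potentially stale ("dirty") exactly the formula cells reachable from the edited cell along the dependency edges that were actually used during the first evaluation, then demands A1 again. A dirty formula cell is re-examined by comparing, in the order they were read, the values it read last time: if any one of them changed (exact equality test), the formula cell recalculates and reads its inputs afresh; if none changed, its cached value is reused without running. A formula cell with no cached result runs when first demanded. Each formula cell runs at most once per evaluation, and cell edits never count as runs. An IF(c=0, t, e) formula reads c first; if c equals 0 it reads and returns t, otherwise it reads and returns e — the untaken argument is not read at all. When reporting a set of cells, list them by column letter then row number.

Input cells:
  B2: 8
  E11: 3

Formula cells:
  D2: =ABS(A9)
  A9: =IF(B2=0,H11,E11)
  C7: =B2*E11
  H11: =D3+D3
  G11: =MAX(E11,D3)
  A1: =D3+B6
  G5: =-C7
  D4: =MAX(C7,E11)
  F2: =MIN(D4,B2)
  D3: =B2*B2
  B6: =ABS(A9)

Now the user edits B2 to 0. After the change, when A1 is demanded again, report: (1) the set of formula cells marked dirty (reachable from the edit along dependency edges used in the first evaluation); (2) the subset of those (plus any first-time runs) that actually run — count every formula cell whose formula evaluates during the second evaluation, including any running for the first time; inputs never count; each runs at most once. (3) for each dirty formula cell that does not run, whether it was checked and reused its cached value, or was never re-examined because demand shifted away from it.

Dirty set: A1, A9, B6, D3.
Run set: A1, A9, B6, D3, H11 (5 run).
All dirty formula cells ended up running.
The important point: the flipped condition pulls in fresh nodes; H11 runs for the first time.

Initial pass — values computed on the first demand:
  A9 = IF(B2=0: B2=8 -> else branch E11) = 3
  B6 = ABS(3) = 3
  D3 = 8 * 8 = 64
  A1 = 64 + 3 = 67

Second demand — change propagation:
  D3: re-runs because B2 8->0; B2 8->0; new result 0.
  H11: newly demanded (no cache) — executes and yields 0.
  A9: re-runs because B2 8->0; new result 0.
  B6: re-runs because A9 3->0; new result 0.
  A1: re-runs because D3 64->0; B6 3->0; new result 0.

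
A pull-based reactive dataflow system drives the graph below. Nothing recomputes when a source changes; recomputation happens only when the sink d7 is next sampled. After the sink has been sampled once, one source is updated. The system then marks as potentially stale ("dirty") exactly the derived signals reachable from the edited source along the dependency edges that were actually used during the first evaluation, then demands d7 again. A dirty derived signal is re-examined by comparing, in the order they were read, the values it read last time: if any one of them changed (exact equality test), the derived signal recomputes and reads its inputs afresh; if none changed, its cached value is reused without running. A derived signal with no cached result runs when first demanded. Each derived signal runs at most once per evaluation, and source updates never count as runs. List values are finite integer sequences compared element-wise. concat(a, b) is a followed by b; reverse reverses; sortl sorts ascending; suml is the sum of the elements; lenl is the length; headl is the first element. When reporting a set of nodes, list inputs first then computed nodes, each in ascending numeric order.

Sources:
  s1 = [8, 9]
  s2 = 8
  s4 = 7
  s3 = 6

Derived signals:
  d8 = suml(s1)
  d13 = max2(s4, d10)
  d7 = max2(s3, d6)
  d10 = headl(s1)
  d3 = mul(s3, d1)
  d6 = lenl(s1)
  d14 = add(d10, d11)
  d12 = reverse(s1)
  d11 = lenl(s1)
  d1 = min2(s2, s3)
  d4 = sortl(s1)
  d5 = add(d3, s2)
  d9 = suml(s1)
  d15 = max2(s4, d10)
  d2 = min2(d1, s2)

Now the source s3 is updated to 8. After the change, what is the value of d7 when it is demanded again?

New value of d7: 8.

First evaluation (everything demanded from the output):
  d6 = lenl([8, 9]) = 2
  d7 = max2(6, 2) = 6

Propagation after the edit:
  d7: runs — s3 6->8; result 8.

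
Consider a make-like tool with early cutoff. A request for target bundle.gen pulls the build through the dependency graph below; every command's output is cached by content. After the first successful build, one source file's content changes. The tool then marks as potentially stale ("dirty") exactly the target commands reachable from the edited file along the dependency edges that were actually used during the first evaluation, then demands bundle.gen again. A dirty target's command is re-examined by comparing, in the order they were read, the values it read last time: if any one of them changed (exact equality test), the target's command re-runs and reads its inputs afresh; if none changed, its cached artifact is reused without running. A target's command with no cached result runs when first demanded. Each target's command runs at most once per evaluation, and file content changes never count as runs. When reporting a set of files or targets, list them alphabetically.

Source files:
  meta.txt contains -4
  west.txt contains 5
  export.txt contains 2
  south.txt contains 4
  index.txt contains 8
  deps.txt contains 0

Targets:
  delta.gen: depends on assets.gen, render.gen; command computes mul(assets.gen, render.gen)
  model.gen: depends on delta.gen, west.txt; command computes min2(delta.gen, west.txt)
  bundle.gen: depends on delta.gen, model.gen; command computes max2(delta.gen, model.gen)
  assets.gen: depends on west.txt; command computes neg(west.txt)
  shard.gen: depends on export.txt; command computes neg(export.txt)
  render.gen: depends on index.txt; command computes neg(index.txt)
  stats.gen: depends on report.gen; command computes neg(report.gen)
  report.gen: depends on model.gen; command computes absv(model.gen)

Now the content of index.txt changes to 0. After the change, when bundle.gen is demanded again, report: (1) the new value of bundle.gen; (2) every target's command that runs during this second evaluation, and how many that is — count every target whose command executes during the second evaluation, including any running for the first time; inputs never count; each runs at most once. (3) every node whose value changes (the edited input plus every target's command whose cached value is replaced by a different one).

Demanding bundle.gen again yields 0.
4 target commands run: bundle.gen, delta.gen, model.gen, render.gen.
The nodes whose values change: bundle.gen, delta.gen, index.txt, model.gen, render.gen.

First demand of the output computes:
  assets.gen = neg(5) = -5
  render.gen = neg(8) = -8
  delta.gen = mul(-5, -8) = 40
  model.gen = min2(40, 5) = 5
  bundle.gen = max2(40, 5) = 40

After the edit, cleaning proceeds:
  render.gen: a read changed (index.txt 8->0) — executes, giving 0.
  delta.gen: a read changed (render.gen -8->0) — executes, giving 0.
  model.gen: a read changed (delta.gen 40->0) — executes, giving 0.
  bundle.gen: a read changed (delta.gen 40->0; model.gen 5->0) — executes, giving 0.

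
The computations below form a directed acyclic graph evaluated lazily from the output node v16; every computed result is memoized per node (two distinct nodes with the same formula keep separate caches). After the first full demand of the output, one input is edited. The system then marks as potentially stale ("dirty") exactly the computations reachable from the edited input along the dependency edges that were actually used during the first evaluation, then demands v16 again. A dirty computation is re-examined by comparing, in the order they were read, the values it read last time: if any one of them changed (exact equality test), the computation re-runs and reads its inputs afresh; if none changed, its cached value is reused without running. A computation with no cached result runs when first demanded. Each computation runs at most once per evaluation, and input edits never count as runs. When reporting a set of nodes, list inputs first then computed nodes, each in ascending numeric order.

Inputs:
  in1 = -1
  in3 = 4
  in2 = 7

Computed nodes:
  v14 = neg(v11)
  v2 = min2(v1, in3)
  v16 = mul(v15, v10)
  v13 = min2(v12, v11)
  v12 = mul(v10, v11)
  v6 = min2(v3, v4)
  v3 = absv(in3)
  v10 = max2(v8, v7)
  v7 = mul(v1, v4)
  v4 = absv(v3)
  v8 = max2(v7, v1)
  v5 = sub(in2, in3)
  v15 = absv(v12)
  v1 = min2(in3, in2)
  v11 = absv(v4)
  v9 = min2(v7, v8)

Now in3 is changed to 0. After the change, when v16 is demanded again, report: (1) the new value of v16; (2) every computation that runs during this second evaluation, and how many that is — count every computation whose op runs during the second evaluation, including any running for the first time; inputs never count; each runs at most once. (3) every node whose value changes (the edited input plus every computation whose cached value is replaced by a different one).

Demanding v16 again yields 0.
10 computations run: v1, v3, v4, v7, v8, v10, v11, v12, v15, v16.
The nodes whose values change: in3, v1, v3, v4, v7, v8, v10, v11, v12, v15, v16.

First demand of the output computes:
  v1 = min2(4, 7) = 4
  v3 = absv(4) = 4
  v4 = absv(4) = 4
  v7 = mul(4, 4) = 16
  v8 = max2(16, 4) = 16
  v10 = max2(16, 16) = 16
  v11 = absv(4) = 4
  v12 = mul(16, 4) = 64
  v15 = absv(64) = 64
  v16 = mul(64, 16) = 1024

After the edit, cleaning proceeds:
  v1: a read changed (in3 4->0) — executes, giving 0.
  v3: a read changed (in3 4->0) — executes, giving 0.
  v4: a read changed (v3 4->0) — executes, giving 0.
  v7: a read changed (v1 4->0; v4 4->0) — executes, giving 0.
  v8: a read changed (v7 16->0; v1 4->0) — executes, giving 0.
  v10: a read changed (v8 16->0; v7 16->0) — executes, giving 0.
  v11: a read changed (v4 4->0) — executes, giving 0.
  v12: a read changed (v10 16->0; v11 4->0) — executes, giving 0.
  v15: a read changed (v12 64->0) — executes, giving 0.
  v16: a read changed (v15 64->0; v10 16->0) — executes, giving 0.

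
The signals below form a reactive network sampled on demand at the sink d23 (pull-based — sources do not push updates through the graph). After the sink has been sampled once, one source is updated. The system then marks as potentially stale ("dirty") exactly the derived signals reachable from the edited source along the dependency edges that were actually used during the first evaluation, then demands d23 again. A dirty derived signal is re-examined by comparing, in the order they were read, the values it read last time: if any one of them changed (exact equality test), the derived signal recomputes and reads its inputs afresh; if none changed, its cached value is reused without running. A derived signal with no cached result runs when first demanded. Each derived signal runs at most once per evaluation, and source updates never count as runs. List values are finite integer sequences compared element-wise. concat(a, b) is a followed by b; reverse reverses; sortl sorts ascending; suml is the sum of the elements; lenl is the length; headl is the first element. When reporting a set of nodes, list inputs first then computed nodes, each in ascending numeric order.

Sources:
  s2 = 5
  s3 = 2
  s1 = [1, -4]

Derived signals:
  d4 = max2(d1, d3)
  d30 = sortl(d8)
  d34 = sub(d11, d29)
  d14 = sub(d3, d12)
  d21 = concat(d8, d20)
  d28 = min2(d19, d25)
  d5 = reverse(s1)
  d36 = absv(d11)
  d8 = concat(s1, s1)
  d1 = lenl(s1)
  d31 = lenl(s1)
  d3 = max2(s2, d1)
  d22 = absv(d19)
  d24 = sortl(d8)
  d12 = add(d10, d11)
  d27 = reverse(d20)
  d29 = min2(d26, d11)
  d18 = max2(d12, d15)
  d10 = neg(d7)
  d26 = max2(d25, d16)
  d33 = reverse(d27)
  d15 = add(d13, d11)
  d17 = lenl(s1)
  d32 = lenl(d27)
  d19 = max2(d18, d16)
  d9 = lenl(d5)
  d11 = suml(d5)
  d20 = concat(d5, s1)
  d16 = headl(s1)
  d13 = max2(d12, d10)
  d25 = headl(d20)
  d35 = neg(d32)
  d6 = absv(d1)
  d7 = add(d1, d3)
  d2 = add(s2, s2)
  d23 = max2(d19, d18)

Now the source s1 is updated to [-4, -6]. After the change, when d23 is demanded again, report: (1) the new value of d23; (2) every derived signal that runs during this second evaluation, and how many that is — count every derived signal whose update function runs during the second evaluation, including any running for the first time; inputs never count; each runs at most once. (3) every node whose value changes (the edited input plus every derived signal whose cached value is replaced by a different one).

Initial pass — values computed on the first demand:
  d1 = lenl([1, -4]) = 2
  d3 = max2(5, 2) = 5
  d5 = reverse([1, -4]) = [-4, 1]
  d7 = add(2, 5) = 7
  d10 = neg(7) = -7
  d11 = suml([-4, 1]) = -3
  d12 = add(-7, -3) = -10
  d13 = max2(-10, -7) = -7
  d15 = add(-7, -3) = -10
  d16 = headl([1, -4]) = 1
  d18 = max2(-10, -10) = -10
  d19 = max2(-10, 1) = 1
  d23 = max2(1, -10) = 1

Second demand — change propagation:
  d1: re-runs because s1 [1, -4]->[-4, -6]; new result 2 (unchanged).
  d3: re-examined; everything it read last time is the same (s2 unchanged, d1 unchanged) — cache 5 kept, no run.
  d5: re-runs because s1 [1, -4]->[-4, -6]; new result [-6, -4].
  d7: re-examined; everything it read last time is the same (d1 unchanged, d3 unchanged) — cache 7 kept, no run.
  d10: re-examined; everything it read last time is the same (d7 unchanged) — cache -7 kept, no run.
  d11: re-runs because d5 [-4, 1]->[-6, -4]; new result -10.
  d12: re-runs because d11 -3->-10; new result -17.
  d13: re-runs because d12 -10->-17; new result -7 (unchanged).
  d15: re-runs because d11 -3->-10; new result -17.
  d16: re-runs because s1 [1, -4]->[-4, -6]; new result -4.
  d18: re-runs because d12 -10->-17; d15 -10->-17; new result -17.
  d19: re-runs because d18 -10->-17; d16 1->-4; new result -4.
  d23: re-runs because d19 1->-4; d18 -10->-17; new result -4.

The important point: at d3 every value read last time is unchanged, so the dirty flag clears without a run.

d23 now evaluates to -4.
Run set: d1, d5, d11, d12, d13, d15, d16, d18, d19, d23 (10 run).
Changed values: s1, d5, d11, d12, d15, d16, d18, d19, d23.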